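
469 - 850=-381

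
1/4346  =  1/4346 = 0.00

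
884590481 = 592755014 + 291835467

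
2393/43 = 2393/43=55.65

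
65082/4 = 16270 + 1/2 = 16270.50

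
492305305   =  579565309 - 87260004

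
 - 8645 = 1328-9973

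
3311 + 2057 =5368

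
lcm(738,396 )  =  16236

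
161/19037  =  161/19037 = 0.01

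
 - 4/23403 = - 1+23399/23403 = -0.00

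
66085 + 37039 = 103124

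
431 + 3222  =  3653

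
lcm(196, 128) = 6272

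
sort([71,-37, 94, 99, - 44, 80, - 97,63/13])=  [- 97 , - 44, - 37,63/13 , 71, 80,  94, 99 ]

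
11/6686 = 11/6686= 0.00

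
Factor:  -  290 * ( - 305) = 88450 = 2^1*5^2 * 29^1*61^1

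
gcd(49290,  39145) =5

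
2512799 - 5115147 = - 2602348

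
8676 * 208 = 1804608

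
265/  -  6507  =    -  265/6507 = -0.04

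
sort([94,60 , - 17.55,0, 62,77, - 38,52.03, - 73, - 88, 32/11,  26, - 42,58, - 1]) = [ - 88, - 73, - 42,  -  38,- 17.55 , - 1,0,  32/11,  26,52.03,58,60,62, 77, 94 ]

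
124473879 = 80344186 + 44129693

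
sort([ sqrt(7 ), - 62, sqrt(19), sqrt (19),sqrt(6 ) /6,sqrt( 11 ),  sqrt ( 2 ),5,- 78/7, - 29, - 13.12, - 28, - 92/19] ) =[ - 62  , - 29,-28, - 13.12, - 78/7, - 92/19,sqrt (6 )/6,sqrt( 2 ),sqrt (7 ) , sqrt( 11), sqrt( 19 ),sqrt (19), 5]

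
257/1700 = 257/1700 = 0.15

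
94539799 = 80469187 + 14070612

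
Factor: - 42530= - 2^1*5^1*4253^1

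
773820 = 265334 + 508486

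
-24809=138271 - 163080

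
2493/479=2493/479  =  5.20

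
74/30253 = 74/30253 = 0.00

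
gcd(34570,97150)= 10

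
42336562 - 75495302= - 33158740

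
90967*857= 77958719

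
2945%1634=1311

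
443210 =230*1927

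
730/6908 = 365/3454 = 0.11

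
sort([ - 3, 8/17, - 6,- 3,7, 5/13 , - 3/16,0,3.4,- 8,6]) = [-8, - 6,  -  3, - 3, - 3/16,0,5/13,8/17 , 3.4, 6,7]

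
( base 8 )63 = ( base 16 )33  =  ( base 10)51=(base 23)25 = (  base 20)2B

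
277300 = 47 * 5900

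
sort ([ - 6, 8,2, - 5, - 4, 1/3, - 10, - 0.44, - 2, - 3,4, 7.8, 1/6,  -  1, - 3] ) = [-10, - 6, - 5, - 4, - 3, - 3 ,-2,-1, - 0.44, 1/6,  1/3, 2, 4, 7.8, 8 ] 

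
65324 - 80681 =-15357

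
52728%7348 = 1292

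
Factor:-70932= - 2^2*3^1*23^1 * 257^1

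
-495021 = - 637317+142296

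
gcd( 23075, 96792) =1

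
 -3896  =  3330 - 7226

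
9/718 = 9/718 =0.01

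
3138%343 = 51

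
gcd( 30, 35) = 5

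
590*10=5900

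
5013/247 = 20 + 73/247 = 20.30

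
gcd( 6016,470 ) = 94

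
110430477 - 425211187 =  - 314780710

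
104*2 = 208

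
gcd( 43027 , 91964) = 1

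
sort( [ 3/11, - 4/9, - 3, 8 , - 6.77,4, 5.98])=[ - 6.77, - 3, - 4/9,3/11,4,5.98,8 ] 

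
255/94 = 2 + 67/94 = 2.71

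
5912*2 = 11824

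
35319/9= 3924 + 1/3 = 3924.33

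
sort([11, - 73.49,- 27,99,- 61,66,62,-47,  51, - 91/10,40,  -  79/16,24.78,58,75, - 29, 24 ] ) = [ - 73.49,-61,-47,-29, - 27, -91/10,-79/16 , 11,24, 24.78,40, 51, 58,62,66,75,  99]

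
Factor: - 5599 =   -  11^1*509^1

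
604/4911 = 604/4911 =0.12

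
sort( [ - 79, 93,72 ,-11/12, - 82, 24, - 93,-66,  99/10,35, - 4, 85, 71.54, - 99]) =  [ - 99,-93,- 82, - 79,-66, - 4, - 11/12,  99/10 , 24, 35,71.54,72,85,93]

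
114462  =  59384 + 55078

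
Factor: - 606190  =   - 2^1*5^1*13^1*4663^1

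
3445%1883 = 1562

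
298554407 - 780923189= -482368782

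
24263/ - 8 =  - 3033 + 1/8= -  3032.88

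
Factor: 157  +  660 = 817 = 19^1 * 43^1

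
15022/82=183 + 8/41 =183.20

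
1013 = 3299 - 2286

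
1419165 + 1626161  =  3045326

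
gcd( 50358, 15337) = 7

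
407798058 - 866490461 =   -  458692403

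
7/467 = 7/467 = 0.01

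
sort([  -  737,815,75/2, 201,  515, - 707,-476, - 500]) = [ - 737, - 707,- 500, - 476,75/2,201,515,815]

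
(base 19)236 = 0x311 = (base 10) 785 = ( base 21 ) 1g8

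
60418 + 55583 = 116001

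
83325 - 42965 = 40360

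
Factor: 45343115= 5^1 *9068623^1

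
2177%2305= 2177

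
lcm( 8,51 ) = 408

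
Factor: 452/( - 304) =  - 113/76 = - 2^( - 2 )*19^(- 1) * 113^1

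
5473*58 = 317434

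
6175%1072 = 815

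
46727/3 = 15575 + 2/3= 15575.67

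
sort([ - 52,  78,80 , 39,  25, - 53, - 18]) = [ - 53,  -  52, - 18, 25,39,  78,80]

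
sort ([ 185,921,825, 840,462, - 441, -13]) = [ - 441,  -  13, 185, 462, 825,840, 921]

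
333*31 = 10323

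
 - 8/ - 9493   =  8/9493  =  0.00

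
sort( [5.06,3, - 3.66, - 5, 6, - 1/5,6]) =[ -5, - 3.66,-1/5,3,5.06,6, 6 ]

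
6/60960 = 1/10160 = 0.00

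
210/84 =2 + 1/2=2.50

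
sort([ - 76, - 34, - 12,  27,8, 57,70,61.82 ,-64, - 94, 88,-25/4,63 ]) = [-94, -76, - 64,  -  34,-12, - 25/4,8,27 , 57,  61.82,63,70, 88 ]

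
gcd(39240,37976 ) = 8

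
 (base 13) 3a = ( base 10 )49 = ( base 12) 41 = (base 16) 31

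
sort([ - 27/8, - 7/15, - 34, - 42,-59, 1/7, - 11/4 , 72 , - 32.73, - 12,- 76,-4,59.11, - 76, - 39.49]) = [ - 76  , - 76, - 59, - 42, - 39.49, - 34, - 32.73,  -  12, - 4, - 27/8, - 11/4, - 7/15, 1/7, 59.11, 72]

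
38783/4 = 9695+ 3/4 = 9695.75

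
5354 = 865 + 4489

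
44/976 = 11/244 = 0.05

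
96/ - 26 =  - 4  +  4/13= - 3.69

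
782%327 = 128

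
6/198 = 1/33 = 0.03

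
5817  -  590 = 5227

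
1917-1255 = 662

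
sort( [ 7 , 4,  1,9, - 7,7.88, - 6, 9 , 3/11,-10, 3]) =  [  -  10 , - 7,-6 , 3/11, 1,3,  4, 7, 7.88, 9, 9]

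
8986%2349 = 1939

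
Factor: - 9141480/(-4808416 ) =1142685/601052 = 2^(  -  2 )*3^2*5^1*17^( - 1 )*67^1*379^1 *8839^( - 1)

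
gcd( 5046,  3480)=174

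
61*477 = 29097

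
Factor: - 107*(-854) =91378 = 2^1*7^1*61^1*107^1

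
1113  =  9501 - 8388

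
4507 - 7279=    - 2772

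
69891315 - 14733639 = 55157676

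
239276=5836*41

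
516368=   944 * 547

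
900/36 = 25  =  25.00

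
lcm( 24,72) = 72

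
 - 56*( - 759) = 42504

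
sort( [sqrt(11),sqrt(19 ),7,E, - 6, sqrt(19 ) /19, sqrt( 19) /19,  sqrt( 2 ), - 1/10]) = [ - 6, - 1/10,sqrt( 19 )/19, sqrt(19)/19, sqrt(2) , E, sqrt( 11 ),sqrt( 19), 7]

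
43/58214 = 43/58214 = 0.00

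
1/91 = 1/91  =  0.01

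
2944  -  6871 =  - 3927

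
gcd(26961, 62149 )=19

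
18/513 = 2/57 =0.04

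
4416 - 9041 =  - 4625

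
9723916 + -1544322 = 8179594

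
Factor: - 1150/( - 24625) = 46/985 = 2^1*5^( - 1)*23^1 *197^( - 1 )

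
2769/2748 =923/916 = 1.01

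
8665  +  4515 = 13180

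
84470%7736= 7110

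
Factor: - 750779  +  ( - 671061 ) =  - 1421840  =  - 2^4*5^1 * 7^1 * 2539^1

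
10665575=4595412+6070163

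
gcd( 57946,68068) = 14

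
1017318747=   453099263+564219484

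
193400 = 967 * 200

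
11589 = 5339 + 6250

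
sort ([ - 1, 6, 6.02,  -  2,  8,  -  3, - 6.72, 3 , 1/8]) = [ - 6.72, - 3 ,-2, - 1, 1/8,  3, 6, 6.02, 8 ] 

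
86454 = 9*9606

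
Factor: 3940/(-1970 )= - 2^1 = -2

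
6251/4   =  6251/4 =1562.75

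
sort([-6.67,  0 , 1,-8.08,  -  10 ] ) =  [ -10,-8.08, - 6.67, 0,1]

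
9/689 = 9/689  =  0.01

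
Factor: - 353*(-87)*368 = 11301648 =2^4*3^1* 23^1*29^1 * 353^1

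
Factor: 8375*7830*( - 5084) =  - 333389655000 =- 2^3*3^3*5^4*29^1*31^1* 41^1*67^1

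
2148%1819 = 329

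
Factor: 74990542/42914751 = 2^1*3^ ( - 1) * 29^( - 1)*44843^(-1) *3408661^1 = 6817322/3901341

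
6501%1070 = 81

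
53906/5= 10781 + 1/5  =  10781.20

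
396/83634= 66/13939 = 0.00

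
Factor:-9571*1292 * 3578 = -2^3*17^2*19^1*563^1*1789^1 = - 44244589096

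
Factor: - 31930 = -2^1*5^1*31^1 * 103^1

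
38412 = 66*582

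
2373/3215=2373/3215 = 0.74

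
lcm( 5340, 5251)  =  315060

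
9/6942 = 3/2314 = 0.00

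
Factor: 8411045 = 5^1*1297^2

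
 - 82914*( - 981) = 81338634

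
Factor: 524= 2^2 * 131^1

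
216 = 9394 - 9178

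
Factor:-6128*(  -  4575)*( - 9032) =-253217539200 = - 2^7*3^1*5^2*61^1*383^1*1129^1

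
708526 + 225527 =934053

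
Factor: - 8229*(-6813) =56064177 = 3^3 * 13^1 * 211^1*757^1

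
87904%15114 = 12334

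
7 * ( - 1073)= -7511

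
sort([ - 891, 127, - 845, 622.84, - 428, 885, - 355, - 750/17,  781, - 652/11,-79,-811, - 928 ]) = [ - 928, - 891, - 845, - 811,  -  428,- 355, - 79, - 652/11, - 750/17, 127, 622.84,781, 885 ]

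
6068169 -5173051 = 895118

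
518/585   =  518/585 = 0.89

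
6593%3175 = 243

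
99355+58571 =157926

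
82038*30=2461140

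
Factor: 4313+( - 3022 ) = 1291= 1291^1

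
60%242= 60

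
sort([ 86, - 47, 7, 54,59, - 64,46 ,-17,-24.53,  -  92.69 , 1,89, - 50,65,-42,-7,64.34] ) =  [ - 92.69 ,  -  64, - 50, -47,-42, - 24.53 , - 17,-7,1, 7,  46, 54, 59, 64.34, 65, 86,89 ]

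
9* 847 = 7623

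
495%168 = 159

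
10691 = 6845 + 3846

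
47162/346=136 + 53/173 = 136.31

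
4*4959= 19836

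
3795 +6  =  3801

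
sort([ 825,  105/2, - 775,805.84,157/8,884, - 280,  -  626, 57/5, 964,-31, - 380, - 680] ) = [ - 775, - 680, - 626,  -  380, - 280, -31,  57/5, 157/8,105/2,805.84, 825 , 884,964 ]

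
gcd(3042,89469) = 9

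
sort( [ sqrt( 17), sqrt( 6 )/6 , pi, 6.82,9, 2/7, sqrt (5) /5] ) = [ 2/7,sqrt( 6)/6,  sqrt( 5)/5,pi, sqrt ( 17),  6.82, 9 ] 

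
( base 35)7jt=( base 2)10010000110101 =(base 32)91l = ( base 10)9269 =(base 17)1F14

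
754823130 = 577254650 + 177568480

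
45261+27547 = 72808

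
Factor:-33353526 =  - 2^1 * 3^1*59^1*94219^1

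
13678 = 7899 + 5779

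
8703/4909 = 8703/4909 = 1.77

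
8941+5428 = 14369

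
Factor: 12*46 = 552= 2^3 * 3^1  *  23^1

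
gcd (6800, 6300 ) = 100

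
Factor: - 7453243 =-7^2*37^1*4111^1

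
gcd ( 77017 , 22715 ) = 1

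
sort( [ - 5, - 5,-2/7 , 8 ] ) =[ - 5, - 5, - 2/7, 8]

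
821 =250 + 571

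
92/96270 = 46/48135 = 0.00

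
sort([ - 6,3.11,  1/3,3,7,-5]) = [ - 6, - 5,1/3,3, 3.11,7 ] 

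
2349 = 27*87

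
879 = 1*879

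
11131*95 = 1057445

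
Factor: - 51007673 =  - 51007673^1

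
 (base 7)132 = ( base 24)30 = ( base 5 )242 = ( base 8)110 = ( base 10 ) 72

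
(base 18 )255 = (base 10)743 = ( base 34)LT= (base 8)1347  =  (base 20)1h3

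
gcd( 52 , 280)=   4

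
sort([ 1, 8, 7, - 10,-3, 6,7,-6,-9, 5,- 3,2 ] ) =[-10, - 9,-6, - 3,-3, 1, 2, 5,6, 7, 7, 8]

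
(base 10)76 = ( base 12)64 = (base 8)114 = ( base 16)4C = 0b1001100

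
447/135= 149/45= 3.31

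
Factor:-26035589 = -1321^1*19709^1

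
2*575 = 1150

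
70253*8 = 562024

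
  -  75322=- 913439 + 838117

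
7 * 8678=60746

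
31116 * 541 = 16833756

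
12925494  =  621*20814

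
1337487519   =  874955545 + 462531974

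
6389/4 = 6389/4 = 1597.25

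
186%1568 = 186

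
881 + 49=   930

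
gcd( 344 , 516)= 172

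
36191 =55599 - 19408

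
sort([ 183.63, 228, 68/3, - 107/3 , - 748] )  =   [ - 748, -107/3,68/3,183.63,228 ]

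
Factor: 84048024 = 2^3*3^1*3502001^1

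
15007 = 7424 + 7583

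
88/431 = 88/431 =0.20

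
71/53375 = 71/53375=0.00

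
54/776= 27/388 = 0.07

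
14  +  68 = 82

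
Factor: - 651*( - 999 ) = 3^4*7^1*31^1*  37^1 = 650349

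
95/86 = 95/86 = 1.10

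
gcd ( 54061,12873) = 7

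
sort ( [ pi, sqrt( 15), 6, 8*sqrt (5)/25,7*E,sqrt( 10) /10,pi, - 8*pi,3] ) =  [ - 8 * pi, sqrt( 10) /10, 8*sqrt( 5 ) /25, 3, pi,pi, sqrt(15),6,7*E]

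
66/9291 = 22/3097 = 0.01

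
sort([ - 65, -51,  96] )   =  [ - 65,  -  51, 96]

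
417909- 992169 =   -  574260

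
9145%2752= 889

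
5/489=5/489  =  0.01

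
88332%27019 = 7275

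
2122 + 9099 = 11221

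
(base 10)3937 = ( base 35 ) 37h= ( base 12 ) 2341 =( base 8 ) 7541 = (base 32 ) 3r1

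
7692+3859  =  11551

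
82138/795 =103 + 253/795=103.32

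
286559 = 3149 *91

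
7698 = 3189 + 4509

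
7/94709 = 7/94709 = 0.00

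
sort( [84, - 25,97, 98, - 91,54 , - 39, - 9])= [ - 91, - 39, - 25, - 9,  54 , 84 , 97,98]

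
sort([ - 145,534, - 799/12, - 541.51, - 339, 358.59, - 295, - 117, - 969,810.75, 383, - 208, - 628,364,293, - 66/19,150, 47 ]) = [ - 969, - 628, - 541.51, - 339, - 295, - 208 , - 145, - 117,-799/12,-66/19,  47, 150,293, 358.59, 364,383, 534  ,  810.75]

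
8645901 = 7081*1221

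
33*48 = 1584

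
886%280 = 46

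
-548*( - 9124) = 4999952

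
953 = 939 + 14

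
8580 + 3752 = 12332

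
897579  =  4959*181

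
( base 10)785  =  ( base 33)nq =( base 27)122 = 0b1100010001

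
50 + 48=98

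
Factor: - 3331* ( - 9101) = 30315431 = 19^1 * 479^1 * 3331^1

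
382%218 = 164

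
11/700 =11/700= 0.02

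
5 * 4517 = 22585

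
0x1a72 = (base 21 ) f78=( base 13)310A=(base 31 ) 71c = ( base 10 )6770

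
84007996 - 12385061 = 71622935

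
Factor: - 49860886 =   -  2^1*71^1*351133^1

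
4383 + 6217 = 10600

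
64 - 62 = 2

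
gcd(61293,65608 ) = 1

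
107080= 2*53540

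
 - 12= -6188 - - 6176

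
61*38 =2318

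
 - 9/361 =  - 1 + 352/361=-0.02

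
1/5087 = 1/5087 = 0.00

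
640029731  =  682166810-42137079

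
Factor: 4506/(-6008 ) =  - 2^ ( - 2)*3^1 = - 3/4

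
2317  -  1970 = 347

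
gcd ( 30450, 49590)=870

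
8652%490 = 322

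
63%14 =7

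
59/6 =9  +  5/6=   9.83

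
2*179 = 358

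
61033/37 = 61033/37 = 1649.54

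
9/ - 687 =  - 3/229  =  - 0.01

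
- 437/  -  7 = 62+ 3/7= 62.43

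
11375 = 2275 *5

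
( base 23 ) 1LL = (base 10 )1033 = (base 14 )53b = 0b10000001001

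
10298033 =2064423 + 8233610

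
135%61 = 13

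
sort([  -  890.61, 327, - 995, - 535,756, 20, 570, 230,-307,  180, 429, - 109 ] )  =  [-995,-890.61, - 535 , -307, - 109, 20, 180, 230, 327, 429, 570, 756 ]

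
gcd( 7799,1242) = 1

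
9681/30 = 3227/10 = 322.70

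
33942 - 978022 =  - 944080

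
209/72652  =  209/72652= 0.00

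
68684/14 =4906 =4906.00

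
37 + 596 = 633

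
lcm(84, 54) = 756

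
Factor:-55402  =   - 2^1*27701^1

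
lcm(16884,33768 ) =33768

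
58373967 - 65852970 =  - 7479003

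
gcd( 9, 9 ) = 9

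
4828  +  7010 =11838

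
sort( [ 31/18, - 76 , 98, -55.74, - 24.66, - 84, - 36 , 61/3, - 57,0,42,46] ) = [ - 84,  -  76 , - 57 , - 55.74, - 36,  -  24.66, 0,31/18, 61/3,42,46, 98]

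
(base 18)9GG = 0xc94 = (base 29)3O1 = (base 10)3220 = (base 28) 430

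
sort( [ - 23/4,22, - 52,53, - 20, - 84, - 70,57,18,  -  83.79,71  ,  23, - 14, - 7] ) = [ - 84,- 83.79, - 70,-52, - 20,-14,- 7, - 23/4 , 18,22, 23,  53, 57,71]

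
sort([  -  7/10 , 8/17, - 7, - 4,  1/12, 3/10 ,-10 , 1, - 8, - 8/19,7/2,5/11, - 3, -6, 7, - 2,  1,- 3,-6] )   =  [-10 , - 8 ,- 7 , - 6,  -  6, - 4, - 3, - 3, - 2, - 7/10, - 8/19, 1/12, 3/10 , 5/11,8/17, 1, 1 , 7/2,7 ]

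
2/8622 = 1/4311 = 0.00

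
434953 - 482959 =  - 48006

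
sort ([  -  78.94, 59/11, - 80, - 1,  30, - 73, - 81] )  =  [ - 81, - 80, - 78.94,-73,  -  1, 59/11 , 30 ]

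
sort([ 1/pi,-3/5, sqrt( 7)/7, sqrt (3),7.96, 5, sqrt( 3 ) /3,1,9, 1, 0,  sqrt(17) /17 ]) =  [ - 3/5,0 , sqrt( 17) /17,1/pi,sqrt( 7) /7,sqrt( 3)/3, 1,1, sqrt( 3),  5,7.96, 9] 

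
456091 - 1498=454593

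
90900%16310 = 9350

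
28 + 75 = 103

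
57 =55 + 2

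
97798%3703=1520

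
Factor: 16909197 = 3^1*5636399^1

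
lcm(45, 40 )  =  360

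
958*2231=2137298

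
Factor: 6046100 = 2^2*5^2*103^1 *587^1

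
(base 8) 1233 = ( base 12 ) 477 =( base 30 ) M7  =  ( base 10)667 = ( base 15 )2E7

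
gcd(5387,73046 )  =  1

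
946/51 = 18 + 28/51 = 18.55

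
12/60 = 1/5  =  0.20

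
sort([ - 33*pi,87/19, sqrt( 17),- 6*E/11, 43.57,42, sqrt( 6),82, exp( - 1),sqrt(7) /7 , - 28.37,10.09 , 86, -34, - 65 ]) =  [ - 33*pi, - 65 , - 34,-28.37, - 6*E/11, exp( - 1 ),sqrt( 7) /7,sqrt (6), sqrt(17), 87/19,10.09,42, 43.57, 82 , 86 ]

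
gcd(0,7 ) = 7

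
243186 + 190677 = 433863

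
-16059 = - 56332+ 40273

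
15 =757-742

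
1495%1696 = 1495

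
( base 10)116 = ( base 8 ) 164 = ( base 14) 84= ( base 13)8c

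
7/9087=7/9087=0.00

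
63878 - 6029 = 57849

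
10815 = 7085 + 3730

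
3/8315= 3/8315=0.00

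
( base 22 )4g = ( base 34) 32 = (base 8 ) 150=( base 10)104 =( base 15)6e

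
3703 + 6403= 10106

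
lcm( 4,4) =4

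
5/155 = 1/31 = 0.03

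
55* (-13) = -715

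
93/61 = 93/61 = 1.52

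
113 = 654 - 541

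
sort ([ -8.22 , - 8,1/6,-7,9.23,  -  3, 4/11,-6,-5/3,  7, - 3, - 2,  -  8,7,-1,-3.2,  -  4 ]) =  [  -  8.22, - 8,  -  8, - 7,-6, - 4, - 3.2, - 3 , -3, -2, - 5/3, - 1,1/6 , 4/11, 7,7,9.23]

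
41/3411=41/3411 = 0.01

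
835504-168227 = 667277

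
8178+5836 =14014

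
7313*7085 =51812605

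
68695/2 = 68695/2 = 34347.50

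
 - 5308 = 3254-8562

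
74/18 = 4 + 1/9 = 4.11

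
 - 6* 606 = -3636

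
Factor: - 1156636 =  - 2^2 * 13^2*29^1*59^1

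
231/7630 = 33/1090 = 0.03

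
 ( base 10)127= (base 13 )9A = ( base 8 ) 177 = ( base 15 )87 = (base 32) 3V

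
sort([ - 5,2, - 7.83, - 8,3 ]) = [ - 8, - 7.83, - 5, 2,  3]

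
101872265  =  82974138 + 18898127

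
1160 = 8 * 145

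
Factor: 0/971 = 0=0^1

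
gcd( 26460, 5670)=1890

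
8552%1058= 88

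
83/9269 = 83/9269 =0.01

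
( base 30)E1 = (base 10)421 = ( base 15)1D1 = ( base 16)1a5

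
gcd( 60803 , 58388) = 1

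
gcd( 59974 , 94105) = 1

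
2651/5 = 530+1/5 = 530.20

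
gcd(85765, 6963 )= 1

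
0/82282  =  0  =  0.00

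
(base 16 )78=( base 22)5a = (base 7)231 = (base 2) 1111000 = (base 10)120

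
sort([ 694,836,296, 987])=[296,694,836, 987] 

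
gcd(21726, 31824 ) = 306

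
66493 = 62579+3914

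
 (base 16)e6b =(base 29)4B8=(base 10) 3691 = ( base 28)4JN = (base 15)1161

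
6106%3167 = 2939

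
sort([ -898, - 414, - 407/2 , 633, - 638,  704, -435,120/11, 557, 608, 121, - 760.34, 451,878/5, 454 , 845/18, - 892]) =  [-898, - 892,-760.34, - 638, -435 , - 414,-407/2, 120/11, 845/18, 121,878/5, 451, 454, 557, 608, 633,  704 ] 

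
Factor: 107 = 107^1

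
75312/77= 75312/77 = 978.08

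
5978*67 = 400526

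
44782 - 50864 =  - 6082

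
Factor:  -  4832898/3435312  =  -2^( - 3 )*7^1*23^1*5003^1*71569^(-1) = - 805483/572552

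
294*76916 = 22613304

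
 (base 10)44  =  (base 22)20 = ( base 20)24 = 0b101100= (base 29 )1f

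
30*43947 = 1318410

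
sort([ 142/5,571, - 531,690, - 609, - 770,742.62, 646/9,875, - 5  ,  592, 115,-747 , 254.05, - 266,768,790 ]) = [ - 770,- 747, - 609, - 531, - 266, - 5,142/5,646/9, 115,254.05,571 , 592,690, 742.62, 768, 790,875] 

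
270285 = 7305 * 37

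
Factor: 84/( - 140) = - 3/5 =- 3^1*5^( - 1 )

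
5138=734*7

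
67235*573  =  38525655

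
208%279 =208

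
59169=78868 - 19699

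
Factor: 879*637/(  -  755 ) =-559923/755 = - 3^1*5^(-1 )*7^2*13^1*151^( - 1)*293^1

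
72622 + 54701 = 127323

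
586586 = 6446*91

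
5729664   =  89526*64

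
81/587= 81/587 = 0.14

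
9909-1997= 7912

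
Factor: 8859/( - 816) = -2^ ( - 4) * 17^ ( - 1 )*2953^1 =- 2953/272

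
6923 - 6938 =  - 15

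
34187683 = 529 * 64627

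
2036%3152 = 2036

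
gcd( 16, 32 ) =16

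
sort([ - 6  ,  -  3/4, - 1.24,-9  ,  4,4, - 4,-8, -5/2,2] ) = [ - 9,  -  8,-6, - 4,-5/2, - 1.24, -3/4,2,4 , 4]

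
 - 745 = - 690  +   - 55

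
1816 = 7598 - 5782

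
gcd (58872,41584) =8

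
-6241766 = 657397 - 6899163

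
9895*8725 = 86333875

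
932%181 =27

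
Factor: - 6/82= -3^1 * 41^( - 1) = -3/41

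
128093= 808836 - 680743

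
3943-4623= -680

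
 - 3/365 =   -  3/365 = - 0.01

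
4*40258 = 161032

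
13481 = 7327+6154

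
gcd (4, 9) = 1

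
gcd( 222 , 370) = 74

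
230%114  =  2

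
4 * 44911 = 179644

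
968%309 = 41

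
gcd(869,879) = 1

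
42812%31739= 11073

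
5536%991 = 581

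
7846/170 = 3923/85 = 46.15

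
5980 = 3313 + 2667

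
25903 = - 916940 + 942843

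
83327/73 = 83327/73  =  1141.47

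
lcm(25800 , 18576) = 464400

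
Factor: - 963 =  - 3^2*107^1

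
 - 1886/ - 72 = 943/36 = 26.19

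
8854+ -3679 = 5175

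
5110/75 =68 + 2/15 = 68.13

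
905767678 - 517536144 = 388231534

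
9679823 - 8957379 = 722444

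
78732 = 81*972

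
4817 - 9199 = - 4382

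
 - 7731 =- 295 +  - 7436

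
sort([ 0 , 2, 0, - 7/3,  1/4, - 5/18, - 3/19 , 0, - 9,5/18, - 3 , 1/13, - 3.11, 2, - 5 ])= [ - 9, - 5 ,-3.11, - 3,-7/3,  -  5/18, - 3/19, 0, 0 , 0,1/13,  1/4,5/18, 2,2 ] 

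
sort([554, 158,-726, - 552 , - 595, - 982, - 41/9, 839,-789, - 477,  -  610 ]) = [ - 982, - 789 , - 726, - 610 , - 595, - 552 , - 477, - 41/9, 158,554,  839 ]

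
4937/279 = 4937/279 = 17.70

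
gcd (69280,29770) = 10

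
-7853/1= - 7853=- 7853.00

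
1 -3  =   - 2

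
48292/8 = 6036 + 1/2 = 6036.50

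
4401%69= 54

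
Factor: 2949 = 3^1*983^1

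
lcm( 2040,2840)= 144840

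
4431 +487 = 4918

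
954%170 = 104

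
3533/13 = 271 + 10/13 = 271.77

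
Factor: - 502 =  - 2^1* 251^1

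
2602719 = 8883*293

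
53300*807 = 43013100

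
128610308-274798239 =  -146187931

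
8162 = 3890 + 4272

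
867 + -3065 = -2198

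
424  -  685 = -261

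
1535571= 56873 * 27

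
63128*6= 378768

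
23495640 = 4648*5055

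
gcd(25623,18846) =27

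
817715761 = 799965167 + 17750594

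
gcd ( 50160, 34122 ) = 66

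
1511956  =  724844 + 787112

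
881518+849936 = 1731454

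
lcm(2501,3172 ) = 130052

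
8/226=4/113 = 0.04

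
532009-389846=142163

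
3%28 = 3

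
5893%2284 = 1325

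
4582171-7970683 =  - 3388512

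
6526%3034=458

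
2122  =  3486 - 1364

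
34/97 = 34/97 = 0.35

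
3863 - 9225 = - 5362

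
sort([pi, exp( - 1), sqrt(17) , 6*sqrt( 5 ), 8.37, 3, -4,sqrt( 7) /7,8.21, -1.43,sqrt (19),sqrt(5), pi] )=[ - 4, - 1.43, exp( - 1),sqrt(7)/7,  sqrt( 5), 3,pi, pi,  sqrt( 17),sqrt( 19 ),8.21,8.37,6*sqrt(5 )] 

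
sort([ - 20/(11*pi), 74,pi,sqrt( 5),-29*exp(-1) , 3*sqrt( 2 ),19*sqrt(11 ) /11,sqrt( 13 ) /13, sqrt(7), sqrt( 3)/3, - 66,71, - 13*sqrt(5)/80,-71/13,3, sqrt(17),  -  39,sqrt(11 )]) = [ - 66, - 39, - 29*exp(-1), - 71/13, - 20/( 11*pi), - 13 * sqrt( 5)/80,sqrt(13)/13, sqrt( 3) /3, sqrt( 5),sqrt( 7),3,pi, sqrt( 11), sqrt ( 17), 3*sqrt( 2),19*sqrt( 11 ) /11, 71,  74 ]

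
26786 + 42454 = 69240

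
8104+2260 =10364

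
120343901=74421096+45922805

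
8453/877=8453/877 = 9.64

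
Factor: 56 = 2^3*7^1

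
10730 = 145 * 74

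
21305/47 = 453  +  14/47 = 453.30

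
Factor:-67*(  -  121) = 11^2*67^1 = 8107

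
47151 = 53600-6449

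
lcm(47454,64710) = 711810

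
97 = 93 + 4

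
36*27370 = 985320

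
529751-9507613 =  - 8977862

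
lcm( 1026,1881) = 11286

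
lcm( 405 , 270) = 810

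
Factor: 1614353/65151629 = 13^1 * 124181^1 * 65151629^(-1)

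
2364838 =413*5726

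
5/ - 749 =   -  5/749 = - 0.01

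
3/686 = 3/686 = 0.00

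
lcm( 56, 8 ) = 56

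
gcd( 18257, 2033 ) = 1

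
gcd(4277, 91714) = 7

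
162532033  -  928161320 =-765629287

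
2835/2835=1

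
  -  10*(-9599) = 95990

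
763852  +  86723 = 850575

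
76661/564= 76661/564 =135.92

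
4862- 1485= 3377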